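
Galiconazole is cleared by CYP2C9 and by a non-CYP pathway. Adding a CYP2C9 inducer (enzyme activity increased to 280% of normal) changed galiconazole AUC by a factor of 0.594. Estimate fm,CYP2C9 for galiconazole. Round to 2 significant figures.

CL'/CL = 1 / 0.594 = 1.684
2.8·fm + (1 − fm) = 1.684
fm = (1.684 − 1) / (2.8 − 1) = 0.38

0.38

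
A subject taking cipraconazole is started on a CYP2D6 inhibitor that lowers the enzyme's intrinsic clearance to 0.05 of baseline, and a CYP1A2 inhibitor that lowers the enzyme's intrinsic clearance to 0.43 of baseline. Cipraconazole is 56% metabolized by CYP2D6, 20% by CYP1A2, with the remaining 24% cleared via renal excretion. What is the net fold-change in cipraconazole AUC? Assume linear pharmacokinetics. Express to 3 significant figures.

2.82

The CYP2D6 pathway (56% of clearance) is reduced to 0.05× activity: 0.56 × 0.05 = 0.028.
The CYP1A2 pathway (20% of clearance) drops to 0.43× activity: 0.2 × 0.43 = 0.086.
Non-CYP routes (24%) are unchanged.
New clearance relative to baseline: 0.028 + 0.086 + 0.24 = 0.354.
AUC ∝ 1/CL: fold-change = 1 / 0.354 = 2.82.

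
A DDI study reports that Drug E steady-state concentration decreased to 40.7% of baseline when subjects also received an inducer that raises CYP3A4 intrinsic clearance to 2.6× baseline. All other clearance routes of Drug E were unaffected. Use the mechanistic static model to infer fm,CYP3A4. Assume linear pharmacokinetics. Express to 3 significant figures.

Call the CYP3A4 fraction fm. After the interaction, CL_new/CL_old = fm × 2.6 + (1 − fm).
Steady-state concentration ratio = 1 / (new CL fraction), so new CL fraction = 1 / 0.407 = 2.457.
fm × 2.6 + 1 − fm = 2.457  ⇒  fm × (2.6 − 1) = 1.457  ⇒  fm = 0.911.

0.911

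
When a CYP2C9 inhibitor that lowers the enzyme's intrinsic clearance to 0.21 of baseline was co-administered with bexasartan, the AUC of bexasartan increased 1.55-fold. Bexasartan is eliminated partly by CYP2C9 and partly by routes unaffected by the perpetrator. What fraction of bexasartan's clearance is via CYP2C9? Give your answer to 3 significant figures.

Let x = fm,CYP2C9. Because AUC ∝ 1/CL, relative clearance fell to 1/1.55 = 0.6452.
Only the CYP2C9 route changed, so 0.6452 = x·0.21 + (1 − x), giving x = 0.449.

0.449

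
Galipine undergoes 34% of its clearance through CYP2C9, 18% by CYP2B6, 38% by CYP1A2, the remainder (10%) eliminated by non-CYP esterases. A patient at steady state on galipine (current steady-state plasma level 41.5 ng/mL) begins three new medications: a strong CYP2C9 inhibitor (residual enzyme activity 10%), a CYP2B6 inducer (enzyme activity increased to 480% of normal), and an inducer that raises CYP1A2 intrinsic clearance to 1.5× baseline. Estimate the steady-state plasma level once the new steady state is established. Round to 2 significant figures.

26 ng/mL

The CYP2C9 pathway (34% of clearance) falls to 0.1× activity: 0.34 × 0.1 = 0.034.
The CYP2B6 pathway (18% of clearance) is boosted to 4.8× activity: 0.18 × 4.8 = 0.864.
The CYP1A2 pathway (38% of clearance) increases to 1.5× activity: 0.38 × 1.5 = 0.57.
Non-CYP routes (10%) are unchanged.
New clearance relative to baseline: 0.034 + 0.864 + 0.57 + 0.1 = 1.568.
Dividing the baseline by the relative clearance: 41.5 / 1.568 = 26 ng/mL.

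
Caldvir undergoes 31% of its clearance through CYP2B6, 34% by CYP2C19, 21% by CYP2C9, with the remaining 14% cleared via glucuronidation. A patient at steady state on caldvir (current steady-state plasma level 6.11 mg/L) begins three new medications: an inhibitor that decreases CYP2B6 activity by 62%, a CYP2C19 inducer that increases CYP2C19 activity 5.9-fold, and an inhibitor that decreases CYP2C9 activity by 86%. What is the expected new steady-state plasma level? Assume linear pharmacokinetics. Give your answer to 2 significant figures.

The CYP2B6 pathway (31% of clearance) is reduced to 0.38× activity: 0.31 × 0.38 = 0.1178.
The CYP2C19 pathway (34% of clearance) rises to 5.9× activity: 0.34 × 5.9 = 2.006.
The CYP2C9 pathway (21% of clearance) falls to 0.14× activity: 0.21 × 0.14 = 0.0294.
Non-CYP routes (14%) are unchanged.
Relative clearance = 0.1178 + 2.006 + 0.0294 + 0.14 = 2.2932.
New steady-state plasma level = 6.11 / 2.2932 = 2.7 mg/L (concentration scales inversely with clearance).

2.7 mg/L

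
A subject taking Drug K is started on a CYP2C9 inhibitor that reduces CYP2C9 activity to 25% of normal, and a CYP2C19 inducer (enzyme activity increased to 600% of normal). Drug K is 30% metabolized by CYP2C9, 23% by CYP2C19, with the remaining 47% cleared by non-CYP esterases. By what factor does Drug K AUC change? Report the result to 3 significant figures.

The CYP2C9 pathway (30% of clearance) drops to 0.25× activity: 0.3 × 0.25 = 0.075.
The CYP2C19 pathway (23% of clearance) is boosted to 6× activity: 0.23 × 6 = 1.38.
Non-CYP routes (47%) are unchanged.
New clearance relative to baseline: 0.075 + 1.38 + 0.47 = 1.925.
Because AUC varies inversely with clearance, the combined effect is 1 / 1.925 = 0.519.

0.519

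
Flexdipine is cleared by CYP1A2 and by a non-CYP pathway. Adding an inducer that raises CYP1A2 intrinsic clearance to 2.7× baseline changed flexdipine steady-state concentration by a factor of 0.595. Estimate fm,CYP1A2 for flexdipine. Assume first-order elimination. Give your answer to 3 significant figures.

Let fm be the CYP1A2 fraction. New clearance relative to baseline = fm × 2.7 + (1 − fm).
Steady-state concentration ratio = 1 / (new CL fraction), so new CL fraction = 1 / 0.595 = 1.681.
fm × 2.7 + 1 − fm = 1.681  ⇒  fm × (2.7 − 1) = 0.6807  ⇒  fm = 0.400.

0.400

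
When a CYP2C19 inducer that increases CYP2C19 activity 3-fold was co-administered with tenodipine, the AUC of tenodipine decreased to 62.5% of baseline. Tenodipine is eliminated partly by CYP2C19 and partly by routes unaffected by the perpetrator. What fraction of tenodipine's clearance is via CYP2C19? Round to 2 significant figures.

Let x = fm,CYP2C19. Because AUC ∝ 1/CL, relative clearance rose to 1/0.625 = 1.6.
Setting x·3 + (1 − x) = 1.6 and solving: x = (1.6 − 1)/(3 − 1) = 0.30.

0.30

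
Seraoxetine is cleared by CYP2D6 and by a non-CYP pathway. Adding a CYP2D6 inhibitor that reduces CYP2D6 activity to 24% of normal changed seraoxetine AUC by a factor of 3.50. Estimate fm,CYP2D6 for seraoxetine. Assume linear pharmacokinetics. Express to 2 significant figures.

0.94

Call the CYP2D6 fraction fm. After the interaction, CL_new/CL_old = fm × 0.24 + (1 − fm).
AUC ratio = 1 / (new CL fraction), so new CL fraction = 1 / 3.50 = 0.2857.
fm × 0.24 + 1 − fm = 0.2857  ⇒  fm × (0.24 − 1) = −0.7143  ⇒  fm = 0.94.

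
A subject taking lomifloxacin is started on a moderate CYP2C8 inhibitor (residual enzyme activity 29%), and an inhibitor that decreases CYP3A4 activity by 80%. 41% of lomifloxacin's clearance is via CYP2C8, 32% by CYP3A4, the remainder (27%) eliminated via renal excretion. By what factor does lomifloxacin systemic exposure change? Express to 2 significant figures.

2.2

CYP2C8: 0.41 × 0.29 = 0.1189
CYP3A4: 0.32 × 0.2 = 0.064
Other: 0.27 (unchanged)
New clearance relative to baseline: 0.1189 + 0.064 + 0.27 = 0.4529.
Net systemic exposure ratio = 1 / 0.4529 = 2.2.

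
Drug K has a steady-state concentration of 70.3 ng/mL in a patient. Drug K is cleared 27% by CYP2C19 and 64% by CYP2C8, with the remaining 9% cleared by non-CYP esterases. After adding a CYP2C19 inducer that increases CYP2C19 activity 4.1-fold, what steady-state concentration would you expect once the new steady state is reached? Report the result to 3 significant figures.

The CYP2C19 pathway (27% of clearance) is boosted to 4.1× activity: 0.27 × 4.1 = 1.107.
CYP2C8 (64%) and the residual 9% are unaffected.
CL_new/CL_old = 1.107 + 0.64 + 0.09 = 1.837.
With dosing unchanged, steady-state concentration scales as 1/CL: 70.3 / 1.837 = 38.3 ng/mL.

38.3 ng/mL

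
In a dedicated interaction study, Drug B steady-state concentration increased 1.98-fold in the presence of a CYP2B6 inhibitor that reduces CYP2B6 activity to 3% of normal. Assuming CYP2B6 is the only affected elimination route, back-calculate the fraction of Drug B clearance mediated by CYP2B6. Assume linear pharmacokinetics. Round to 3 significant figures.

CL'/CL = 1 / 1.98 = 0.5051
0.03·fm + (1 − fm) = 0.5051
fm = (0.5051 − 1) / (0.03 − 1) = 0.510

0.510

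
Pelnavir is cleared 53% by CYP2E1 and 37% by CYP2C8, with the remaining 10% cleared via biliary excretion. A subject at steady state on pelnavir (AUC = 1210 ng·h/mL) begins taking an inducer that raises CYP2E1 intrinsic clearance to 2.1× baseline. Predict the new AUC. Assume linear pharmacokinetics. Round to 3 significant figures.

The CYP2E1 pathway (53% of clearance) is boosted to 2.1× activity: 0.53 × 2.1 = 1.113.
CYP2C8 (37%) and the residual 10% are unaffected.
CL_new/CL_old = 1.113 + 0.37 + 0.1 = 1.583.
With dosing unchanged, AUC scales as 1/CL: 1210 / 1.583 = 764 ng·h/mL.

764 ng·h/mL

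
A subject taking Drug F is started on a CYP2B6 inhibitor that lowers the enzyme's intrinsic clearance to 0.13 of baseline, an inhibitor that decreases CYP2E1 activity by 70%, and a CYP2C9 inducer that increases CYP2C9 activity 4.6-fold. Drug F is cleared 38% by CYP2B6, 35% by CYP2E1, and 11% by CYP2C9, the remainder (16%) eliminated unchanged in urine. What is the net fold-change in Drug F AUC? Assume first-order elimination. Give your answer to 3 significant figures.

The CYP2B6 pathway (38% of clearance) drops to 0.13× activity: 0.38 × 0.13 = 0.0494.
The CYP2E1 pathway (35% of clearance) drops to 0.3× activity: 0.35 × 0.3 = 0.105.
The CYP2C9 pathway (11% of clearance) increases to 4.6× activity: 0.11 × 4.6 = 0.506.
The remaining 16% of clearance is unaffected.
Relative clearance = 0.0494 + 0.105 + 0.506 + 0.16 = 0.8204.
AUC ∝ 1/CL: fold-change = 1 / 0.8204 = 1.22.

1.22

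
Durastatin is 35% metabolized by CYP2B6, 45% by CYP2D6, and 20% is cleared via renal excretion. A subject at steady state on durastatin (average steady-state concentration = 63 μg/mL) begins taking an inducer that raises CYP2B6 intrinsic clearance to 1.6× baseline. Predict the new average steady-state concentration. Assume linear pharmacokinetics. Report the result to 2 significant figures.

52 μg/mL

CYP2B6: 0.35 × 1.6 = 0.56
CYP2D6: 0.45 (unchanged)
Other: 0.2 (unchanged)
CL_new/CL_old = 0.56 + 0.45 + 0.2 = 1.21.
Average steady-state concentration ∝ 1/CL, so new value = 63 / 1.21 = 52 μg/mL.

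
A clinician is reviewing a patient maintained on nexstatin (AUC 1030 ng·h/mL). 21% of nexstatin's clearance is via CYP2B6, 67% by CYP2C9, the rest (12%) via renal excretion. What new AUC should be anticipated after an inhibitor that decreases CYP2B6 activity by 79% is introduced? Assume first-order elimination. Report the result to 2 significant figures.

CYP2B6: 0.21 × 0.21 = 0.0441
CYP2C9: 0.67 (unchanged)
Other: 0.12 (unchanged)
New clearance relative to baseline: 0.0441 + 0.67 + 0.12 = 0.8341.
With dosing unchanged, AUC scales as 1/CL: 1030 / 0.8341 = 1.2 × 10³ ng·h/mL.

1.2 × 10³ ng·h/mL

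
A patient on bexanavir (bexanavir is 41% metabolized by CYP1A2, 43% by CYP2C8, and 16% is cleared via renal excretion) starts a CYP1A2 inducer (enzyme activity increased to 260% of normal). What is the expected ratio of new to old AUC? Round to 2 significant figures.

0.60

The CYP1A2 pathway (41% of clearance) rises to 2.6× activity: 0.41 × 2.6 = 1.066.
CYP2C8 (43%) and the residual 16% are unaffected.
New clearance relative to baseline: 1.066 + 0.43 + 0.16 = 1.656.
AUC ratio = CL_old/CL_new = 1 / 1.656 = 0.60.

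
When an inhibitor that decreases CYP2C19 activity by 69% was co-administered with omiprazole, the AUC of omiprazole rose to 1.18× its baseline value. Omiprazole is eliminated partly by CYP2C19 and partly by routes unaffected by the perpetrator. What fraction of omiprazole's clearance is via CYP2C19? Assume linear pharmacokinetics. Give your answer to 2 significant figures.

CL'/CL = 1 / 1.18 = 0.8475
0.31·fm + (1 − fm) = 0.8475
fm = (0.8475 − 1) / (0.31 − 1) = 0.22

0.22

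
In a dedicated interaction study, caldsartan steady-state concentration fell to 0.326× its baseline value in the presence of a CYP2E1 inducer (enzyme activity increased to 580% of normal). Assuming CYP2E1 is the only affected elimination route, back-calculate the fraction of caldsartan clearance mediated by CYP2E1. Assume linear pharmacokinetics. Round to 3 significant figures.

0.431

CL'/CL = 1 / 0.326 = 3.067
5.8·fm + (1 − fm) = 3.067
fm = (3.067 − 1) / (5.8 − 1) = 0.431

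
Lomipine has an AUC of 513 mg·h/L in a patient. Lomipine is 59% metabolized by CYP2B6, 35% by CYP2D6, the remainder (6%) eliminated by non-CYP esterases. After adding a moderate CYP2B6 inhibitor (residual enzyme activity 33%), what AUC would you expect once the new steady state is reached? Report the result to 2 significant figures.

The CYP2B6 pathway (59% of clearance) drops to 0.33× activity: 0.59 × 0.33 = 0.1947.
CYP2D6 (35%) and the residual 6% are unaffected.
Relative clearance = 0.1947 + 0.35 + 0.06 = 0.6047.
New AUC = baseline ÷ relative clearance = 513 / 0.6047 = 8.5 × 10² mg·h/L.

8.5 × 10² mg·h/L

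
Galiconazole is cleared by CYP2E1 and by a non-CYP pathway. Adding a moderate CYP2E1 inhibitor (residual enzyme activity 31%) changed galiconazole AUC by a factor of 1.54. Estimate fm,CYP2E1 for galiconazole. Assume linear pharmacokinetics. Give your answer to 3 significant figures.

0.508

CL'/CL = 1 / 1.54 = 0.6494
0.31·fm + (1 − fm) = 0.6494
fm = (0.6494 − 1) / (0.31 − 1) = 0.508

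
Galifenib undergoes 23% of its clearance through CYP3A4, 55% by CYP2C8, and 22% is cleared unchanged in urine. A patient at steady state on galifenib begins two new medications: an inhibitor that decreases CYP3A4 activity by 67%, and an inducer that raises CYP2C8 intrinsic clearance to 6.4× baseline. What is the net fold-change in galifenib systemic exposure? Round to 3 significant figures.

The CYP3A4 pathway (23% of clearance) drops to 0.33× activity: 0.23 × 0.33 = 0.0759.
The CYP2C8 pathway (55% of clearance) increases to 6.4× activity: 0.55 × 6.4 = 3.52.
Non-CYP routes (22%) are unchanged.
New clearance relative to baseline: 0.0759 + 3.52 + 0.22 = 3.8159.
Net systemic exposure ratio = 1 / 3.8159 = 0.262.

0.262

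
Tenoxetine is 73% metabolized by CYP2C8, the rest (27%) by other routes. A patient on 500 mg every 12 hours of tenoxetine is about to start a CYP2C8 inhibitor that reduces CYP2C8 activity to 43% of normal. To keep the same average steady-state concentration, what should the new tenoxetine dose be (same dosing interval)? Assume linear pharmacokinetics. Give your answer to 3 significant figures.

CYP2C8: 0.73 × 0.43 = 0.3139
Other: 0.27 (unchanged)
New clearance relative to baseline: 0.3139 + 0.27 = 0.5839.
Exposure is unchanged when dose changes in proportion to clearance. New dose = 500 mg × 0.5839 = 292 mg.

292 mg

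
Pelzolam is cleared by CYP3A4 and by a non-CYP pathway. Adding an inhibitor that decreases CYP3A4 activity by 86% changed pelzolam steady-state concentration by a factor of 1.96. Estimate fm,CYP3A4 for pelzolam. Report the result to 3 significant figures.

0.570

Write x for the fraction cleared via CYP3A4. The observed steady-state concentration change means clearance fell to 1/1.96 = 0.5102 of baseline.
Only the CYP3A4 route changed, so 0.5102 = x·0.14 + (1 − x), giving x = 0.570.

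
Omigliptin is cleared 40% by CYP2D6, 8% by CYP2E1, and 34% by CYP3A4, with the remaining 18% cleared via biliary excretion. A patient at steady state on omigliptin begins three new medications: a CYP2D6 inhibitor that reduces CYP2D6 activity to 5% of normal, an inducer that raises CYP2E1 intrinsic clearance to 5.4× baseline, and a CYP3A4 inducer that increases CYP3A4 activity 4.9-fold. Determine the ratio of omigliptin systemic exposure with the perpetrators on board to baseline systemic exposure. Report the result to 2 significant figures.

The CYP2D6 pathway (40% of clearance) drops to 0.05× activity: 0.4 × 0.05 = 0.02.
The CYP2E1 pathway (8% of clearance) is boosted to 5.4× activity: 0.08 × 5.4 = 0.432.
The CYP3A4 pathway (34% of clearance) rises to 4.9× activity: 0.34 × 4.9 = 1.666.
Non-CYP routes (18%) are unchanged.
New clearance relative to baseline: 0.02 + 0.432 + 1.666 + 0.18 = 2.298.
Net systemic exposure ratio = 1 / 2.298 = 0.44.

0.44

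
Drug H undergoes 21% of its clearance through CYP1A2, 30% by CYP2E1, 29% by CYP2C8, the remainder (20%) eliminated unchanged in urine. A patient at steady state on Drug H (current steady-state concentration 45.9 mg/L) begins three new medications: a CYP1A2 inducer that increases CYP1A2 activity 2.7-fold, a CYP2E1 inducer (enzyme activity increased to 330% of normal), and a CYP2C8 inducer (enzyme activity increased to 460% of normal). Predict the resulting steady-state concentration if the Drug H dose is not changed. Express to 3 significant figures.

The CYP1A2 pathway (21% of clearance) is boosted to 2.7× activity: 0.21 × 2.7 = 0.567.
The CYP2E1 pathway (30% of clearance) increases to 3.3× activity: 0.3 × 3.3 = 0.99.
The CYP2C8 pathway (29% of clearance) is boosted to 4.6× activity: 0.29 × 4.6 = 1.334.
Non-CYP routes (20%) are unchanged.
CL_new/CL_old = 0.567 + 0.99 + 1.334 + 0.2 = 3.091.
Steady-state concentration ∝ 1/CL: new value = 45.9 / 3.091 = 14.8 mg/L.

14.8 mg/L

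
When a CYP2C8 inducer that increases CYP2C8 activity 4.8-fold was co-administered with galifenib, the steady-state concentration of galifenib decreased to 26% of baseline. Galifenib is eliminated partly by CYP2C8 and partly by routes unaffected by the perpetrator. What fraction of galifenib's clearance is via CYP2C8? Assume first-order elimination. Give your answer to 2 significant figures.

0.75

Let x = fm,CYP2C8. Because steady-state concentration ∝ 1/CL, relative clearance rose to 1/0.260 = 3.846.
Setting x·4.8 + (1 − x) = 3.846 and solving: x = (3.846 − 1)/(4.8 − 1) = 0.75.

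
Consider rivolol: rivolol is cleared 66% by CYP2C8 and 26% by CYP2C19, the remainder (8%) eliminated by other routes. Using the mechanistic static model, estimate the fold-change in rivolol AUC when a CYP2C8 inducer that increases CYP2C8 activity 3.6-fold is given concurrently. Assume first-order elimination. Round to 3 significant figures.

CYP2C8: 0.66 × 3.6 = 2.376
CYP2C19: 0.26 (unchanged)
Other: 0.08 (unchanged)
Relative clearance = 2.376 + 0.26 + 0.08 = 2.716.
AUC is inversely proportional to clearance, so the fold-change is 1 / 2.716 = 0.368.

0.368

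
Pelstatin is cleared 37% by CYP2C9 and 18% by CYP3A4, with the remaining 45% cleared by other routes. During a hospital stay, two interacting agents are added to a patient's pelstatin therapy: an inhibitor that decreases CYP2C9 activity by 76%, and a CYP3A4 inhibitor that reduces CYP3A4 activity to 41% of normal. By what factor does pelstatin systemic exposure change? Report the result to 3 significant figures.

The CYP2C9 pathway (37% of clearance) drops to 0.24× activity: 0.37 × 0.24 = 0.0888.
The CYP3A4 pathway (18% of clearance) drops to 0.41× activity: 0.18 × 0.41 = 0.0738.
Non-CYP routes (45%) are unchanged.
CL_new/CL_old = 0.0888 + 0.0738 + 0.45 = 0.6126.
Net systemic exposure ratio = 1 / 0.6126 = 1.63.

1.63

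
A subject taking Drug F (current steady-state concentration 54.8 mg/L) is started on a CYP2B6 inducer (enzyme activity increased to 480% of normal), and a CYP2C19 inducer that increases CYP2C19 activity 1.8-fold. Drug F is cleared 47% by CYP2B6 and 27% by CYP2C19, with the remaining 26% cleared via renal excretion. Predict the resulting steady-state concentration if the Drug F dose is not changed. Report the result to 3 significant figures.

The CYP2B6 pathway (47% of clearance) increases to 4.8× activity: 0.47 × 4.8 = 2.256.
The CYP2C19 pathway (27% of clearance) increases to 1.8× activity: 0.27 × 1.8 = 0.486.
The remaining 26% of clearance is unaffected.
Relative clearance = 2.256 + 0.486 + 0.26 = 3.002.
Dividing the baseline by the relative clearance: 54.8 / 3.002 = 18.3 mg/L.

18.3 mg/L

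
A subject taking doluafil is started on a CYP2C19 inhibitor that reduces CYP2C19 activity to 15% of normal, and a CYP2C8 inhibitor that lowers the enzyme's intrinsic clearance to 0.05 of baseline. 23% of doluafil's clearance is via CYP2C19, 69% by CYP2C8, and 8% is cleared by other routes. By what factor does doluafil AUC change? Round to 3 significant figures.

CYP2C19: 0.23 × 0.15 = 0.0345
CYP2C8: 0.69 × 0.05 = 0.0345
Other: 0.08 (unchanged)
Relative clearance = 0.0345 + 0.0345 + 0.08 = 0.149.
Because AUC varies inversely with clearance, the combined effect is 1 / 0.149 = 6.71.

6.71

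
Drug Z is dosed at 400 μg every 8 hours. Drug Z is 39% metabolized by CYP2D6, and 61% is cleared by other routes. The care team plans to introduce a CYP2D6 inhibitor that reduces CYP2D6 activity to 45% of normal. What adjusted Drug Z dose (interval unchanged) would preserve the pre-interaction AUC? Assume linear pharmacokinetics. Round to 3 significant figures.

CYP2D6: 0.39 × 0.45 = 0.1755
Other: 0.61 (unchanged)
New clearance relative to baseline: 0.1755 + 0.61 = 0.7855.
Css,avg = (dose rate)/CL, so holding Css fixed requires dose ∝ CL: 400 × 0.7855 = 314 μg.

314 μg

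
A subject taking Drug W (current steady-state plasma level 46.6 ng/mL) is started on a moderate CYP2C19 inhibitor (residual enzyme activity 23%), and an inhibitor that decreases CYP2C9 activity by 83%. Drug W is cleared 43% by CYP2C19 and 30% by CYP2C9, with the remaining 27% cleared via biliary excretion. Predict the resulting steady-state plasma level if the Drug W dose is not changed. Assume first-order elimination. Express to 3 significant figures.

The CYP2C19 pathway (43% of clearance) drops to 0.23× activity: 0.43 × 0.23 = 0.0989.
The CYP2C9 pathway (30% of clearance) drops to 0.17× activity: 0.3 × 0.17 = 0.051.
Non-CYP routes (27%) are unchanged.
Relative clearance = 0.0989 + 0.051 + 0.27 = 0.4199.
Steady-state plasma level ∝ 1/CL: new value = 46.6 / 0.4199 = 111 ng/mL.

111 ng/mL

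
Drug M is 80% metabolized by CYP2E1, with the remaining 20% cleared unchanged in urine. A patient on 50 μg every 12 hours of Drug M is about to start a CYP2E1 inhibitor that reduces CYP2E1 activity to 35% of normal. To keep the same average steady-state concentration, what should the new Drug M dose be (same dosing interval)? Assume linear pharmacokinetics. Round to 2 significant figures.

CYP2E1: 0.8 × 0.35 = 0.28
Other: 0.2 (unchanged)
New clearance relative to baseline: 0.28 + 0.2 = 0.48.
Css,avg = (dose rate)/CL, so holding Css fixed requires dose ∝ CL: 50 × 0.48 = 24 μg.

24 μg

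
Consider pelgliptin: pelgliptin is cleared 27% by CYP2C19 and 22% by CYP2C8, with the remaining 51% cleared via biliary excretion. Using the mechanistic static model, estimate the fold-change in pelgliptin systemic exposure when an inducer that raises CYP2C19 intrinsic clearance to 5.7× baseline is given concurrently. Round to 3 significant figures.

CYP2C19: 0.27 × 5.7 = 1.539
CYP2C8: 0.22 (unchanged)
Other: 0.51 (unchanged)
New clearance relative to baseline: 1.539 + 0.22 + 0.51 = 2.269.
Since systemic exposure ∝ 1/CL, the ratio is 1 / 2.269 = 0.441.

0.441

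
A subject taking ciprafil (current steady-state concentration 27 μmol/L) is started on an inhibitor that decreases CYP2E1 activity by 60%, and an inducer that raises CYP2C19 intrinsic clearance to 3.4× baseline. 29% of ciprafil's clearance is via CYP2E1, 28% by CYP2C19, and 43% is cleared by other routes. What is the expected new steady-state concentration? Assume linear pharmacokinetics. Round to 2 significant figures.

18 μmol/L

The CYP2E1 pathway (29% of clearance) drops to 0.4× activity: 0.29 × 0.4 = 0.116.
The CYP2C19 pathway (28% of clearance) is boosted to 3.4× activity: 0.28 × 3.4 = 0.952.
The remaining 43% of clearance is unaffected.
New clearance relative to baseline: 0.116 + 0.952 + 0.43 = 1.498.
Dividing the baseline by the relative clearance: 27 / 1.498 = 18 μmol/L.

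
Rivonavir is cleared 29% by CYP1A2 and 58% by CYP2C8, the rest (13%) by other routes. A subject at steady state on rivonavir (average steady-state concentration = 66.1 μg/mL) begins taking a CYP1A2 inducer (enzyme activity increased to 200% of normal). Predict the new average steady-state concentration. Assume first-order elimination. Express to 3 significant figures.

51.2 μg/mL

CYP1A2: 0.29 × 2 = 0.58
CYP2C8: 0.58 (unchanged)
Other: 0.13 (unchanged)
Relative clearance = 0.58 + 0.58 + 0.13 = 1.29.
Average steady-state concentration ∝ 1/CL, so new value = 66.1 / 1.29 = 51.2 μg/mL.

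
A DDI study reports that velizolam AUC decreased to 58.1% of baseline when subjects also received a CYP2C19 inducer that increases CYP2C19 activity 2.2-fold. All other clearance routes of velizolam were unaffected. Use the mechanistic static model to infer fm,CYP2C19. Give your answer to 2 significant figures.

0.60

CL'/CL = 1 / 0.581 = 1.721
2.2·fm + (1 − fm) = 1.721
fm = (1.721 − 1) / (2.2 − 1) = 0.60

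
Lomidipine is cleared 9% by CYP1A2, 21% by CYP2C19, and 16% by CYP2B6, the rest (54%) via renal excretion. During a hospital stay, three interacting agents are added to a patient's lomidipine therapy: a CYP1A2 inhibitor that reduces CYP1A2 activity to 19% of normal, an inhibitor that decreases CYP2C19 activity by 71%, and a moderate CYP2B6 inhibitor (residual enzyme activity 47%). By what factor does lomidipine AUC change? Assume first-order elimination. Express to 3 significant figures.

CYP1A2: 0.09 × 0.19 = 0.0171
CYP2C19: 0.21 × 0.29 = 0.0609
CYP2B6: 0.16 × 0.47 = 0.0752
Other: 0.54 (unchanged)
Relative clearance = 0.0171 + 0.0609 + 0.0752 + 0.54 = 0.6932.
AUC ∝ 1/CL: fold-change = 1 / 0.6932 = 1.44.

1.44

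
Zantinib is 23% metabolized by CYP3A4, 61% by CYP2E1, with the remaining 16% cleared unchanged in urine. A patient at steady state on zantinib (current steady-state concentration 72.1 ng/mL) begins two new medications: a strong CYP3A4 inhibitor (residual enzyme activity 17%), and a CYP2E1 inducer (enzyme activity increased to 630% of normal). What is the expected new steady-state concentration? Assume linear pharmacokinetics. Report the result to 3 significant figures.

17.8 ng/mL

CYP3A4: 0.23 × 0.17 = 0.0391
CYP2E1: 0.61 × 6.3 = 3.843
Other: 0.16 (unchanged)
Relative clearance = 0.0391 + 3.843 + 0.16 = 4.0421.
Dividing the baseline by the relative clearance: 72.1 / 4.0421 = 17.8 ng/mL.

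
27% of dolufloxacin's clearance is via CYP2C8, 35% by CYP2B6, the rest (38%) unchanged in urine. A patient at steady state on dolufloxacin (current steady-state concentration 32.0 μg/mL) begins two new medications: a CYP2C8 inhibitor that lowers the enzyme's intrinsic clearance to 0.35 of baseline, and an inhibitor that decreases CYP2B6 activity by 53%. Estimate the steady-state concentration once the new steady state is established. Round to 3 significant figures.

50.1 μg/mL

The CYP2C8 pathway (27% of clearance) falls to 0.35× activity: 0.27 × 0.35 = 0.0945.
The CYP2B6 pathway (35% of clearance) drops to 0.47× activity: 0.35 × 0.47 = 0.1645.
Non-CYP routes (38%) are unchanged.
New clearance relative to baseline: 0.0945 + 0.1645 + 0.38 = 0.639.
Dividing the baseline by the relative clearance: 32.0 / 0.639 = 50.1 μg/mL.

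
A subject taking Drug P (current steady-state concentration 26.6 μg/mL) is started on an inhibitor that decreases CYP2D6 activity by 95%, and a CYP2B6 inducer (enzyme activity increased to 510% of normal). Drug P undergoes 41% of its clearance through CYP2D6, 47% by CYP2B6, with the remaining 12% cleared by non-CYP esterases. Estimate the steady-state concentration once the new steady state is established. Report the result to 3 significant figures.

10.5 μg/mL

The CYP2D6 pathway (41% of clearance) falls to 0.05× activity: 0.41 × 0.05 = 0.0205.
The CYP2B6 pathway (47% of clearance) increases to 5.1× activity: 0.47 × 5.1 = 2.397.
Non-CYP routes (12%) are unchanged.
New clearance relative to baseline: 0.0205 + 2.397 + 0.12 = 2.5375.
New steady-state concentration = 26.6 / 2.5375 = 10.5 μg/mL (concentration scales inversely with clearance).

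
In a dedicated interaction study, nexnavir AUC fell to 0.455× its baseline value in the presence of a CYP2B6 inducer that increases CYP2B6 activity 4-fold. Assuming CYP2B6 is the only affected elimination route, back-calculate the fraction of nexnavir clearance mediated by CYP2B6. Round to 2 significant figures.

CL'/CL = 1 / 0.455 = 2.198
4·fm + (1 − fm) = 2.198
fm = (2.198 − 1) / (4 − 1) = 0.40

0.40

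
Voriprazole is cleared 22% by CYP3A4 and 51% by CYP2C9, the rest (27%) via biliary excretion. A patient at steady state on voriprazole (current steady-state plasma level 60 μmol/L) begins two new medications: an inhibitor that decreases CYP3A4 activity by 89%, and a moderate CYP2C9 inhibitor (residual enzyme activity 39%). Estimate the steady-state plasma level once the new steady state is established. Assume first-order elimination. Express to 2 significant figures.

CYP3A4: 0.22 × 0.11 = 0.0242
CYP2C9: 0.51 × 0.39 = 0.1989
Other: 0.27 (unchanged)
Relative clearance = 0.0242 + 0.1989 + 0.27 = 0.4931.
Dividing the baseline by the relative clearance: 60 / 0.4931 = 1.2 × 10² μmol/L.

1.2 × 10² μmol/L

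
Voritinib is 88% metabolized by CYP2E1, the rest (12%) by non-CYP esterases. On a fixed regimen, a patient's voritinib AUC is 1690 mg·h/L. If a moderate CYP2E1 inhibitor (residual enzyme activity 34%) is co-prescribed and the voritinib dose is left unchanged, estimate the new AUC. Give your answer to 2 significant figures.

4.0 × 10³ mg·h/L

The CYP2E1 pathway (88% of clearance) is reduced to 0.34× activity: 0.88 × 0.34 = 0.2992.
Non-CYP routes (12%) are unchanged.
New clearance relative to baseline: 0.2992 + 0.12 = 0.4192.
With dosing unchanged, AUC scales as 1/CL: 1690 / 0.4192 = 4.0 × 10³ mg·h/L.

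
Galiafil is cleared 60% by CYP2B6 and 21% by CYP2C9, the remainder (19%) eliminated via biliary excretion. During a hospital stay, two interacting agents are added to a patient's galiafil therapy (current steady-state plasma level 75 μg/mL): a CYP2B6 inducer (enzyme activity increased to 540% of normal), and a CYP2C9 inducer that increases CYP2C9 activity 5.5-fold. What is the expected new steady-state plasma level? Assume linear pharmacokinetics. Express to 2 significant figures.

CYP2B6: 0.6 × 5.4 = 3.24
CYP2C9: 0.21 × 5.5 = 1.155
Other: 0.19 (unchanged)
CL_new/CL_old = 3.24 + 1.155 + 0.19 = 4.585.
Dividing the baseline by the relative clearance: 75 / 4.585 = 16 μg/mL.

16 μg/mL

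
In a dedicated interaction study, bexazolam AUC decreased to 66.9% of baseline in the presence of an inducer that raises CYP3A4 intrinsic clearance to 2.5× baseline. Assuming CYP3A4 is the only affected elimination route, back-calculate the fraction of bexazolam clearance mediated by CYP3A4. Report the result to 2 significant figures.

CL'/CL = 1 / 0.669 = 1.495
2.5·fm + (1 − fm) = 1.495
fm = (1.495 − 1) / (2.5 − 1) = 0.33

0.33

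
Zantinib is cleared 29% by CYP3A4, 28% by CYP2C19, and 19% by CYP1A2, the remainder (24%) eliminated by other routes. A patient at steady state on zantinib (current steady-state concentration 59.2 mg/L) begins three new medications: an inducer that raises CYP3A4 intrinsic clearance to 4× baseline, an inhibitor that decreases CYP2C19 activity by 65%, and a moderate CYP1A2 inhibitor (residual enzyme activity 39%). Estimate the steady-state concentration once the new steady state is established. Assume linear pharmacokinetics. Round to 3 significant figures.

The CYP3A4 pathway (29% of clearance) rises to 4× activity: 0.29 × 4 = 1.16.
The CYP2C19 pathway (28% of clearance) falls to 0.35× activity: 0.28 × 0.35 = 0.098.
The CYP1A2 pathway (19% of clearance) drops to 0.39× activity: 0.19 × 0.39 = 0.0741.
The remaining 24% of clearance is unaffected.
CL_new/CL_old = 1.16 + 0.098 + 0.0741 + 0.24 = 1.5721.
New steady-state concentration = 59.2 / 1.5721 = 37.7 mg/L (concentration scales inversely with clearance).

37.7 mg/L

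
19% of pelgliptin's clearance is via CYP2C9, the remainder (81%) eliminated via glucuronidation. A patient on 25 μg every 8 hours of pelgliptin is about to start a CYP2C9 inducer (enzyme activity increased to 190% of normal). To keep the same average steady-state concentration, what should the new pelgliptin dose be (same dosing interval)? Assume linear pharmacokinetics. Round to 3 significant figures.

29.3 μg

The CYP2C9 pathway (19% of clearance) rises to 1.9× activity: 0.19 × 1.9 = 0.361.
Non-CYP routes (81%) are unchanged.
CL_new/CL_old = 0.361 + 0.81 = 1.171.
Exposure is unchanged when dose changes in proportion to clearance. New dose = 25 μg × 1.171 = 29.3 μg.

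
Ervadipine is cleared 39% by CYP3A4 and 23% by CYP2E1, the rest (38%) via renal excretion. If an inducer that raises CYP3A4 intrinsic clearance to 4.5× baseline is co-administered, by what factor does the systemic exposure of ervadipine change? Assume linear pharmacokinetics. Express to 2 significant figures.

The CYP3A4 pathway (39% of clearance) increases to 4.5× activity: 0.39 × 4.5 = 1.755.
CYP2E1 (23%) and the residual 38% are unaffected.
New clearance relative to baseline: 1.755 + 0.23 + 0.38 = 2.365.
Since systemic exposure ∝ 1/CL, the ratio is 1 / 2.365 = 0.42.

0.42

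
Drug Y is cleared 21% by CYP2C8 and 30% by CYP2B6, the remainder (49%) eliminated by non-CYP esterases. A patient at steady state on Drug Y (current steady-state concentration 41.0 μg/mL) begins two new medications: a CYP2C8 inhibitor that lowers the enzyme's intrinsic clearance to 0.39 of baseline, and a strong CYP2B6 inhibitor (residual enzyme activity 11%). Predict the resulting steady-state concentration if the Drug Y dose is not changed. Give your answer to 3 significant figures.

67.8 μg/mL

The CYP2C8 pathway (21% of clearance) falls to 0.39× activity: 0.21 × 0.39 = 0.0819.
The CYP2B6 pathway (30% of clearance) is reduced to 0.11× activity: 0.3 × 0.11 = 0.033.
Non-CYP routes (49%) are unchanged.
Relative clearance = 0.0819 + 0.033 + 0.49 = 0.6049.
New steady-state concentration = 41.0 / 0.6049 = 67.8 μg/mL (concentration scales inversely with clearance).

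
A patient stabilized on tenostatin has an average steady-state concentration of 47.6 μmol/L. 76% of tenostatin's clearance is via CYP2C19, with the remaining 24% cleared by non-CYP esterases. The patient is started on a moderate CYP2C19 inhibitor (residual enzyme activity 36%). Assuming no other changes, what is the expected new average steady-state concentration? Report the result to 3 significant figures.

CYP2C19: 0.76 × 0.36 = 0.2736
Other: 0.24 (unchanged)
New clearance relative to baseline: 0.2736 + 0.24 = 0.5136.
New average steady-state concentration = baseline ÷ relative clearance = 47.6 / 0.5136 = 92.7 μmol/L.

92.7 μmol/L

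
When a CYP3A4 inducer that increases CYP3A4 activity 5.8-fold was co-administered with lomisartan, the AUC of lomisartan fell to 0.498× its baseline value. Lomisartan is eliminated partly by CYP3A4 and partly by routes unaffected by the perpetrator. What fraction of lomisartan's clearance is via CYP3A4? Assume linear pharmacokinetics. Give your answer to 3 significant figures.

CL'/CL = 1 / 0.498 = 2.008
5.8·fm + (1 − fm) = 2.008
fm = (2.008 − 1) / (5.8 − 1) = 0.210

0.210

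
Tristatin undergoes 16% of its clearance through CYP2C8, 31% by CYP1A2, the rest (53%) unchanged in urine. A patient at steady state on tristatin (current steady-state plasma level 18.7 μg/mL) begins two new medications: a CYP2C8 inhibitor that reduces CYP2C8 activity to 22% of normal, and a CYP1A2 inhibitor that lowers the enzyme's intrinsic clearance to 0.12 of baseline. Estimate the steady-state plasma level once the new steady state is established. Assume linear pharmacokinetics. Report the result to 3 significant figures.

31.0 μg/mL

The CYP2C8 pathway (16% of clearance) drops to 0.22× activity: 0.16 × 0.22 = 0.0352.
The CYP1A2 pathway (31% of clearance) falls to 0.12× activity: 0.31 × 0.12 = 0.0372.
The remaining 53% of clearance is unaffected.
CL_new/CL_old = 0.0352 + 0.0372 + 0.53 = 0.6024.
New steady-state plasma level = 18.7 / 0.6024 = 31.0 μg/mL (concentration scales inversely with clearance).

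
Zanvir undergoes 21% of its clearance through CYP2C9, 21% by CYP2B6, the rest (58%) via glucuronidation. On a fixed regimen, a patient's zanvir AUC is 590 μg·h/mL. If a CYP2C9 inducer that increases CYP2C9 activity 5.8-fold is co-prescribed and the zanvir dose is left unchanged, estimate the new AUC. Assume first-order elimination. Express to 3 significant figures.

294 μg·h/mL

CYP2C9: 0.21 × 5.8 = 1.218
CYP2B6: 0.21 (unchanged)
Other: 0.58 (unchanged)
New clearance relative to baseline: 1.218 + 0.21 + 0.58 = 2.008.
With dosing unchanged, AUC scales as 1/CL: 590 / 2.008 = 294 μg·h/mL.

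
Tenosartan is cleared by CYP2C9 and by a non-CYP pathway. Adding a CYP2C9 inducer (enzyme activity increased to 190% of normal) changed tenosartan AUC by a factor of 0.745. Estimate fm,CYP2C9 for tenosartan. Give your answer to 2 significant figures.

CL'/CL = 1 / 0.745 = 1.342
1.9·fm + (1 − fm) = 1.342
fm = (1.342 − 1) / (1.9 − 1) = 0.38

0.38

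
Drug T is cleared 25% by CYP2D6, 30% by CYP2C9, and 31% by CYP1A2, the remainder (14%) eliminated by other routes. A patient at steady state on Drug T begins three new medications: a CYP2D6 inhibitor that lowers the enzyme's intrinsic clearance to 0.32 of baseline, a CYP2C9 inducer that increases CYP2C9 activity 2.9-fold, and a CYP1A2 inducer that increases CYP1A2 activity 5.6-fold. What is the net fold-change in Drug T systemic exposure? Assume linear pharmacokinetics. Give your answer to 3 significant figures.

CYP2D6: 0.25 × 0.32 = 0.08
CYP2C9: 0.3 × 2.9 = 0.87
CYP1A2: 0.31 × 5.6 = 1.736
Other: 0.14 (unchanged)
New clearance relative to baseline: 0.08 + 0.87 + 1.736 + 0.14 = 2.826.
Net systemic exposure ratio = 1 / 2.826 = 0.354.

0.354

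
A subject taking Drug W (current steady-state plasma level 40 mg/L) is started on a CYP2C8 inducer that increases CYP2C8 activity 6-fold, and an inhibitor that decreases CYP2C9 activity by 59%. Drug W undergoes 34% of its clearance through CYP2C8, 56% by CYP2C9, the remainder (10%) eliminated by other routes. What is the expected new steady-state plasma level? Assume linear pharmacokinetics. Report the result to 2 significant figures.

17 mg/L

The CYP2C8 pathway (34% of clearance) increases to 6× activity: 0.34 × 6 = 2.04.
The CYP2C9 pathway (56% of clearance) drops to 0.41× activity: 0.56 × 0.41 = 0.2296.
The remaining 10% of clearance is unaffected.
CL_new/CL_old = 2.04 + 0.2296 + 0.1 = 2.3696.
Steady-state plasma level ∝ 1/CL: new value = 40 / 2.3696 = 17 mg/L.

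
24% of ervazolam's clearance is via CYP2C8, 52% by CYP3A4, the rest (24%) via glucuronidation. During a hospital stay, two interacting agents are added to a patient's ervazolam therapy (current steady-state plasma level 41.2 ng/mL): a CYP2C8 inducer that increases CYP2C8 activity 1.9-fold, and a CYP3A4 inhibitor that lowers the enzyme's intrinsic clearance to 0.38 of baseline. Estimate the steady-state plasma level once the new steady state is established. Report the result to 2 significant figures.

The CYP2C8 pathway (24% of clearance) is boosted to 1.9× activity: 0.24 × 1.9 = 0.456.
The CYP3A4 pathway (52% of clearance) drops to 0.38× activity: 0.52 × 0.38 = 0.1976.
Non-CYP routes (24%) are unchanged.
New clearance relative to baseline: 0.456 + 0.1976 + 0.24 = 0.8936.
Dividing the baseline by the relative clearance: 41.2 / 0.8936 = 46 ng/mL.

46 ng/mL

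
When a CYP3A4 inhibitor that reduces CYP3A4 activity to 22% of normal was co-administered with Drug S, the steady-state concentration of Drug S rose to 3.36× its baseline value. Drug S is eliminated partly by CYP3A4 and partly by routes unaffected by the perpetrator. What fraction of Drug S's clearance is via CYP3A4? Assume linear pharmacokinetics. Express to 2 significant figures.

Let fm be the CYP3A4 fraction. New clearance relative to baseline = fm × 0.22 + (1 − fm).
Steady-state concentration ratio = 1 / (new CL fraction), so new CL fraction = 1 / 3.36 = 0.2976.
fm × 0.22 + 1 − fm = 0.2976  ⇒  fm × (0.22 − 1) = −0.7024  ⇒  fm = 0.90.

0.90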